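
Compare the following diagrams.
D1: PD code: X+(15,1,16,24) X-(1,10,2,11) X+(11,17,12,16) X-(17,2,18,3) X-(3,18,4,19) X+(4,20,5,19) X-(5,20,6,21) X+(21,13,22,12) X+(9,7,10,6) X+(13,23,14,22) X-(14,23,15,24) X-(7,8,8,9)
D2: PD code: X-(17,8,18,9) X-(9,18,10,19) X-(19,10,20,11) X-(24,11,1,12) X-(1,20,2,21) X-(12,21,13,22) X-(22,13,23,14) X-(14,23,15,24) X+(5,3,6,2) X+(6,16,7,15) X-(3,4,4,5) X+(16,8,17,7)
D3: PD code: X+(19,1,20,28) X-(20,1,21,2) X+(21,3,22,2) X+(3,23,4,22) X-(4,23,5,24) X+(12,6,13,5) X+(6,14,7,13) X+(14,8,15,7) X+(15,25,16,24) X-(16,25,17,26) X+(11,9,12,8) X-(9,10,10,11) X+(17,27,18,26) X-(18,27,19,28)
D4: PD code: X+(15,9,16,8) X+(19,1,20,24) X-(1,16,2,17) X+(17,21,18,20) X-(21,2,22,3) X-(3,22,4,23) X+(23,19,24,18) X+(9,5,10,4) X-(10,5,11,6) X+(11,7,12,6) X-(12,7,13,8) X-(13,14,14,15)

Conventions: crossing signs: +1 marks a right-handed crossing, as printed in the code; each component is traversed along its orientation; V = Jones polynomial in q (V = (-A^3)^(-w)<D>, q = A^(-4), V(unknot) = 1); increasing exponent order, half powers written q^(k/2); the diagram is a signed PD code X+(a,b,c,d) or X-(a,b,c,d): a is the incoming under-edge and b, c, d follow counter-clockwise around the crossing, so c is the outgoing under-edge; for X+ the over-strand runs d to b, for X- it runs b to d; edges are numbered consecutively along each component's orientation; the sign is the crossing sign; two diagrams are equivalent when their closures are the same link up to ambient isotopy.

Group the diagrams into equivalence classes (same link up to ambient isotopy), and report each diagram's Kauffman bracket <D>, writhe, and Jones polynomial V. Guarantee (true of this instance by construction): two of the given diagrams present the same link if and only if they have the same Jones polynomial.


equivalence classes: {D1, D4} | {D2} | {D3}
D1 (bracket -A^-12 + 2A^-8 - 2A^-4 + 3 - 2A^4 + 2A^8 - A^12; 12 crossings at w = 0): V = -q^-3 + 2q^-2 - 2q^-1 + 3 - 2q + 2q^2 - q^3
V(D2) = -q^-7 + q^-6 - q^-5 + q^-4 + q^-2  [12 crossings, <D> = A^-10 + A^-2 - A^2 + A^6 - A^10, w = -6]
V(D3) = q + q^3 - q^4  [14 crossings, <D> = -A^-4 + 1 + A^8, w = +4]
V(D4) = -q^-3 + 2q^-2 - 2q^-1 + 3 - 2q + 2q^2 - q^3  (w 0, c 12, <D> = -A^-12 + 2A^-8 - 2A^-4 + 3 - 2A^4 + 2A^8 - A^12)
key observation: V(q) takes 3 values over 4 diagrams, fixing the grouping


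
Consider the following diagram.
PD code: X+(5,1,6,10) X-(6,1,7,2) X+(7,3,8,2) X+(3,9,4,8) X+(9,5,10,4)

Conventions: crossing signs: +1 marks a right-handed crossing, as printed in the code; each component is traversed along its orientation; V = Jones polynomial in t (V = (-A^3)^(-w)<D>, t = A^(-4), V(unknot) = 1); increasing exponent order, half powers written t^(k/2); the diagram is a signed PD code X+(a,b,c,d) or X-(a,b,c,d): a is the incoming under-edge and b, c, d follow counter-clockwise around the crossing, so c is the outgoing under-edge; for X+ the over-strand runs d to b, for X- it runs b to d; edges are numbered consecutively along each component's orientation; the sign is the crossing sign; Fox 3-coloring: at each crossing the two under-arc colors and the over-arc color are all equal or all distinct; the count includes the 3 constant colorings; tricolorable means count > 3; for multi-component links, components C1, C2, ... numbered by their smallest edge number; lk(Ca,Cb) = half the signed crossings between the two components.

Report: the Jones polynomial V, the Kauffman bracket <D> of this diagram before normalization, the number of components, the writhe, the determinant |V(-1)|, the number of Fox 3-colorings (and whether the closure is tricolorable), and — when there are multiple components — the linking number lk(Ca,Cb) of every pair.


V = t + t^3 - t^4
<D> = A^-7 - A^-3 - A^5 (w = +3)
1 component over 5 crossings, w = +3
9 Fox colorings among 3^5, |V(-1)| = 3: tricolorable
why: w = +3 shifts under R1 moves; the (-A^3)^(-3) factor cancels that in V


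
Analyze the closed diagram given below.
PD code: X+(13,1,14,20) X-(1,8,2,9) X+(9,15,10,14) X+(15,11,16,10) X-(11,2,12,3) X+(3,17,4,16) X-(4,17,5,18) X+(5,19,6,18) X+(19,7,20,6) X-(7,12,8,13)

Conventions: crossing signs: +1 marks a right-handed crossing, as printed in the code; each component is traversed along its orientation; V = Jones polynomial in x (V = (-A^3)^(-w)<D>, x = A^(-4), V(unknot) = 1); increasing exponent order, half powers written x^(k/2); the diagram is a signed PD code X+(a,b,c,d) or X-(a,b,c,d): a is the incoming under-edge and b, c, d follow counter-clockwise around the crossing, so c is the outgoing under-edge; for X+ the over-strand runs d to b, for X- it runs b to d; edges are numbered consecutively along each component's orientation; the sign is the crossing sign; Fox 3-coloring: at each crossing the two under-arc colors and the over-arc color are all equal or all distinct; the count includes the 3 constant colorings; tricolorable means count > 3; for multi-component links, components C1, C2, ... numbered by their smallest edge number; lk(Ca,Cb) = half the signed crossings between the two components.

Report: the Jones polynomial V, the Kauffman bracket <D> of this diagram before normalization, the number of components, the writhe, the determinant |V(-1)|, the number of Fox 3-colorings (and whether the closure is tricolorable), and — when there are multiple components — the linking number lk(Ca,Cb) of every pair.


V(x) = -x^-2 + 3x^-1 - 4 + 6x - 6x^2 + 6x^3 - 5x^4 + 3x^5 - x^6
bracket: -A^-18 + 3A^-14 - 5A^-10 + 6A^-6 - 6A^-2 + 6A^2 - 4A^6 + 3A^10 - A^14, w = +2
1 component, writhe +2, over 10 crossings
det 35, colorings 3 of 3^10 — not tricolorable
observation: the span of V is 8, forcing >= 8 crossings in any diagram


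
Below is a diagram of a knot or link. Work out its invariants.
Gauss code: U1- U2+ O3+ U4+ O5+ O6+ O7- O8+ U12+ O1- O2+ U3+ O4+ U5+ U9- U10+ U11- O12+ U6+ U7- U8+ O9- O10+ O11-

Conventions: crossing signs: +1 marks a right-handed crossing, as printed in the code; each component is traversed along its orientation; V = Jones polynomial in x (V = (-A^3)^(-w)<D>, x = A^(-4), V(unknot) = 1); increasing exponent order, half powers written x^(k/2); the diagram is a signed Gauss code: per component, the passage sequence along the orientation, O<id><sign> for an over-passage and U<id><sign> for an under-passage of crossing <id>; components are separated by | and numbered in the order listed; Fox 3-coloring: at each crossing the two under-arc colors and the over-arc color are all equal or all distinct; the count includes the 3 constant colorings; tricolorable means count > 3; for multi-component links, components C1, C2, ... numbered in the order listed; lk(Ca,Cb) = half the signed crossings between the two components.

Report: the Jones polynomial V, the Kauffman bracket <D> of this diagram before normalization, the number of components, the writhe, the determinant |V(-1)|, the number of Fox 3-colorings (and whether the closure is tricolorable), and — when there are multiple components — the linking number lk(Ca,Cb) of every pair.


V(x) = x - x^2 + 2x^3 - x^4 + x^5 - x^6
bracket: -A^-12 + A^-8 - A^-4 + 2 - A^4 + A^8, w = +4
1 component, writhe +4, over 12 crossings
det 7, colorings 3 of 3^12 — not tricolorable
observation: w = +4 shifts under R1 moves; the (-A^3)^(-4) factor cancels that in V


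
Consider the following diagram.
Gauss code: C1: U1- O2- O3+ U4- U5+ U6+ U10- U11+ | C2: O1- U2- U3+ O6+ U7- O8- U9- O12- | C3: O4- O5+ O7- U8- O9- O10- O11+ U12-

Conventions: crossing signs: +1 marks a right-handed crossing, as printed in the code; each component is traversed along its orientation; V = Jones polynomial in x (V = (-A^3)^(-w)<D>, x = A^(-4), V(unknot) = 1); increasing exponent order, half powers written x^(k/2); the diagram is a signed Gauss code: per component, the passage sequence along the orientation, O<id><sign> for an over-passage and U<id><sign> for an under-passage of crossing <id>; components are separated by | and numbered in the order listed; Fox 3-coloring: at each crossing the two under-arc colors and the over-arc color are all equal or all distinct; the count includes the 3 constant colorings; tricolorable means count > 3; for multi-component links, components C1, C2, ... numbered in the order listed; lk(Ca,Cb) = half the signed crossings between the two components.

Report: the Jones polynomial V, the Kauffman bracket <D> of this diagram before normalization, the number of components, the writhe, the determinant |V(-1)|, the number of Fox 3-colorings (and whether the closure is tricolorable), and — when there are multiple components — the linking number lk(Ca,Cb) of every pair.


V = x^-6 + x^-3 + x^-2 + x^-1
<D> = A^-8 + A^-4 + 1 + A^12 (w = -4)
3 components over 12 crossings, w = -4
lk(C1,C2): 0
lk(C1,C3) = 0
linking number lk(C2,C3) = -2
9 Fox colorings among 3^12, |V(-1)| = 0: tricolorable
why: summing lk over 3 pairs gives -2


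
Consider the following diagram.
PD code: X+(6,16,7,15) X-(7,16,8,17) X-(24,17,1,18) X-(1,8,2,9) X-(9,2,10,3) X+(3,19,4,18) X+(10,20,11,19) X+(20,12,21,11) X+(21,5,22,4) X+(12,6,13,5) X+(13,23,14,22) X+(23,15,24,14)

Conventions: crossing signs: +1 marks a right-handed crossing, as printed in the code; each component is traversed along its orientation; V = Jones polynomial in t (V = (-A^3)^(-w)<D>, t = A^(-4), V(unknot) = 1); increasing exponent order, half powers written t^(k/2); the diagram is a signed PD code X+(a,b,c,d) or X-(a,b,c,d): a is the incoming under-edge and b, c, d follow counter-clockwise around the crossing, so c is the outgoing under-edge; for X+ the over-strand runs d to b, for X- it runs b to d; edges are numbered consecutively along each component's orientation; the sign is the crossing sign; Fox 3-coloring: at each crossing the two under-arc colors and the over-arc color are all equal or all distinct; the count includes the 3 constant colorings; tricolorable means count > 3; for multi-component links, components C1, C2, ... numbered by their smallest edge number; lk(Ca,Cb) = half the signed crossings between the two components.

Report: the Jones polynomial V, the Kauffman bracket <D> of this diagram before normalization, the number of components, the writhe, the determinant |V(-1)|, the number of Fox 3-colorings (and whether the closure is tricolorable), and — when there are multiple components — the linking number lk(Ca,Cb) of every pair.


Jones polynomial: V(t) = t - t^2 + 2t^3 - t^4 + t^5 - t^6
<D> = -A^-12 + A^-8 - A^-4 + 2 - A^4 + A^8; writhe +4
components 1, writhe +4 (12 crossings)
3-colorings: 3 of 3^12, det 7 — not tricolorable
note: det 7 = |V(-1)|; not divisible by 3, so not tricolorable


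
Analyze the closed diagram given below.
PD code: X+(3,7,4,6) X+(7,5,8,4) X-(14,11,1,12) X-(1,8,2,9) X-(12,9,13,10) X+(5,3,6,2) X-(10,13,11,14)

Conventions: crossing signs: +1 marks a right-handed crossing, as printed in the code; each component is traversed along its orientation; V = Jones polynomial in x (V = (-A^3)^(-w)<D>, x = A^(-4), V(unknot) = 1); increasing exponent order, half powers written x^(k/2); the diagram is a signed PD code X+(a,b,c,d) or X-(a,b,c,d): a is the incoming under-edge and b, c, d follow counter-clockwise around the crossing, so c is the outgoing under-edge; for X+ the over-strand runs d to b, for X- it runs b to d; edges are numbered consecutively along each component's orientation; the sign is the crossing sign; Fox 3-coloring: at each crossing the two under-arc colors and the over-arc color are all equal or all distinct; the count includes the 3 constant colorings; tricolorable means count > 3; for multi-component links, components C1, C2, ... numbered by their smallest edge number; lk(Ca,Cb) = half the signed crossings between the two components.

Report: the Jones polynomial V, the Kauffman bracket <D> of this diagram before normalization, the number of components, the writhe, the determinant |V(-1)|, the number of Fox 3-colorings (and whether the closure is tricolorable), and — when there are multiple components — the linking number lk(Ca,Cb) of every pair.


Jones polynomial: V(x) = -x^-3 + x^-2 - x^-1 + 3 - x + x^2 - x^3
<D> = A^-15 - A^-11 + A^-7 - 3A^-3 + A - A^5 + A^9; writhe -1
components 1, writhe -1 (7 crossings)
3-colorings: 27 of 3^7, det 9 — tricolorable
note: the span of V is 6, forcing >= 6 crossings in any diagram


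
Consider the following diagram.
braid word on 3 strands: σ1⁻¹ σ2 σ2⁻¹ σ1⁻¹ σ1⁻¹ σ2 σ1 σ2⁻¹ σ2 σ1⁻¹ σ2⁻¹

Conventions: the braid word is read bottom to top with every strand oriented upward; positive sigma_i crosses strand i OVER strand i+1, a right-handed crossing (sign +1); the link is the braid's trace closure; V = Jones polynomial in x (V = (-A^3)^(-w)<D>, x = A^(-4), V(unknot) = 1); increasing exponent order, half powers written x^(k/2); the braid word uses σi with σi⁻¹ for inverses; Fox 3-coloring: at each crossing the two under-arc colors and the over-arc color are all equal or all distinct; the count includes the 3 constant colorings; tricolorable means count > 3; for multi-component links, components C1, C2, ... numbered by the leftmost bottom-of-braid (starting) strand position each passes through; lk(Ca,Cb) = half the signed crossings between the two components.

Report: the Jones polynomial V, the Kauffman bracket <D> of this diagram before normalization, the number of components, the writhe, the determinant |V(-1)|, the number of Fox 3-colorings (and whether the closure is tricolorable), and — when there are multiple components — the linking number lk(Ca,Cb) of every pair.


Jones polynomial: V(x) = x^(-9/2) - x^(-5/2) - x^(-3/2) - x^(-1/2)
<D> = A^-7 + A^-3 + A - A^9; writhe -3
components 2, writhe -3 (11 crossings)
linking number lk(C1,C2) = 0
3-colorings: 27 of 3^11, det 0 — tricolorable
note: the closure is a split union: T(2,3) and 1 far-away unknot


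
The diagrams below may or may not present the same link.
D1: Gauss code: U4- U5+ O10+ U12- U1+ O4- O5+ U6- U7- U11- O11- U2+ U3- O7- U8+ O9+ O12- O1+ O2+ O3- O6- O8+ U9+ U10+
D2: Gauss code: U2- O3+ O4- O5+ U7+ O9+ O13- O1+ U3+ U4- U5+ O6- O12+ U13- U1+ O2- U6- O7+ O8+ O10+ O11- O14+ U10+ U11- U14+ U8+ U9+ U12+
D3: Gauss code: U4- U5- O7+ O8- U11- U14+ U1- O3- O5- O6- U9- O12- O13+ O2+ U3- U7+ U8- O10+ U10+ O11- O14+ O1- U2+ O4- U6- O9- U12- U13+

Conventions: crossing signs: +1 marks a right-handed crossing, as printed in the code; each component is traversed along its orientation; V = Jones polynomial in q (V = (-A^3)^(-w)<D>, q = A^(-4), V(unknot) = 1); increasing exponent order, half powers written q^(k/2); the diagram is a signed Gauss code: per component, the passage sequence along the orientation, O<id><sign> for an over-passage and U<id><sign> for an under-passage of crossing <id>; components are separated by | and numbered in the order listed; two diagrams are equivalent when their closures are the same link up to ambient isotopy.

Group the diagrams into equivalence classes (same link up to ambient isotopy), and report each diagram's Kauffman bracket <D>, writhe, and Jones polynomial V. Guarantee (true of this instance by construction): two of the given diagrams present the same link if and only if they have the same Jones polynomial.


equivalence classes: {D1} | {D2} | {D3}
D1 (bracket 1; 12 crossings at w = 0): V = 1
V(D2) = q + q^3 - q^4  (w +4, c 14, <D> = -A^-4 + 1 + A^8)
D3 (bracket A^-8 - A^-4 + 2 - A^4 + A^8 - A^12; 14 crossings at w = -4): V = -q^-6 + q^-5 - q^-4 + 2q^-3 - q^-2 + q^-1
key observation: comparing 3 Jones polynomials yields 3 groups


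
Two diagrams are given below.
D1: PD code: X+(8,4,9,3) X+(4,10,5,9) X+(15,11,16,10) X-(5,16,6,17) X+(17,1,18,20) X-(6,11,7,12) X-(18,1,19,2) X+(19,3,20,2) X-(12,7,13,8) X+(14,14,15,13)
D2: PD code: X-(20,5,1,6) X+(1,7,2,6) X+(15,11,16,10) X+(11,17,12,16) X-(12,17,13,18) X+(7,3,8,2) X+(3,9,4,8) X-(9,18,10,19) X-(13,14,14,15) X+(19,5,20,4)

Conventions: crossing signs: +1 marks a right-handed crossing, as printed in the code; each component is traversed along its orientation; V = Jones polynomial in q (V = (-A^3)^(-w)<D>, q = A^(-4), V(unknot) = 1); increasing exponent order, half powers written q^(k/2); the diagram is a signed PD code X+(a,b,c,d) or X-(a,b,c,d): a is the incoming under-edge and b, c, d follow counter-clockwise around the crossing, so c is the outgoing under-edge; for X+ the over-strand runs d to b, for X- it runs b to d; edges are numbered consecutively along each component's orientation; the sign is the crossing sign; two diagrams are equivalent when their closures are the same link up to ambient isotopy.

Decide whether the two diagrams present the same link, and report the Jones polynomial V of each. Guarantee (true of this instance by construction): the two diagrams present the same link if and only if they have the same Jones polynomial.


same link: no
V(D1) = q^-2 - q^-1 + 1 - q + q^2  [10 crossings, <D> = A^-2 - A^2 + A^6 - A^10 + A^14, w = +2]
V(D2) = q + q^3 - q^4  [10 crossings, <D> = -A^-10 + A^-6 + A^2, w = +2]
insight: comparing 2 Jones polynomials yields 2 groups


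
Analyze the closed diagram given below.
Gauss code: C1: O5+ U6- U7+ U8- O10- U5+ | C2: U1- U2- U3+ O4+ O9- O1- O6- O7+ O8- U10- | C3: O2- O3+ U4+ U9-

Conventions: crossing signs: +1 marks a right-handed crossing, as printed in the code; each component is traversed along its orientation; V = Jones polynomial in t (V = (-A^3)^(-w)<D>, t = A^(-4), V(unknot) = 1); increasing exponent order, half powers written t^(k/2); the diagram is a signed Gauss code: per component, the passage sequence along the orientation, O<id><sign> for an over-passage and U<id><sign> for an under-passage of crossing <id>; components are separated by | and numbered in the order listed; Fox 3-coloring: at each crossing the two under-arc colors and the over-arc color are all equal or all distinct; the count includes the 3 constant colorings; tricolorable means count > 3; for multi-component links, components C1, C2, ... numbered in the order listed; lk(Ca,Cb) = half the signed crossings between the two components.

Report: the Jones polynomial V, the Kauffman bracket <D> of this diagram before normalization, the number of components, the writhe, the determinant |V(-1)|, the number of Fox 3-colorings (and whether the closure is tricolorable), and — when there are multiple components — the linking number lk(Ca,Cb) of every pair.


V(t) = t^-3 + t^-2 + t^-1 + 1
bracket: A^-6 + A^-2 + A^2 + A^6, w = -2
3 components, writhe -2, over 10 crossings
lk(C1,C2) = -1
linking number lk(C1,C3) = 0
lk(C2,C3): 0
det 0, colorings 9 of 3^10 — tricolorable
observation: w = -2 (over 10 crossings) is diagram-only; (-A^3)^(2) removes it from V


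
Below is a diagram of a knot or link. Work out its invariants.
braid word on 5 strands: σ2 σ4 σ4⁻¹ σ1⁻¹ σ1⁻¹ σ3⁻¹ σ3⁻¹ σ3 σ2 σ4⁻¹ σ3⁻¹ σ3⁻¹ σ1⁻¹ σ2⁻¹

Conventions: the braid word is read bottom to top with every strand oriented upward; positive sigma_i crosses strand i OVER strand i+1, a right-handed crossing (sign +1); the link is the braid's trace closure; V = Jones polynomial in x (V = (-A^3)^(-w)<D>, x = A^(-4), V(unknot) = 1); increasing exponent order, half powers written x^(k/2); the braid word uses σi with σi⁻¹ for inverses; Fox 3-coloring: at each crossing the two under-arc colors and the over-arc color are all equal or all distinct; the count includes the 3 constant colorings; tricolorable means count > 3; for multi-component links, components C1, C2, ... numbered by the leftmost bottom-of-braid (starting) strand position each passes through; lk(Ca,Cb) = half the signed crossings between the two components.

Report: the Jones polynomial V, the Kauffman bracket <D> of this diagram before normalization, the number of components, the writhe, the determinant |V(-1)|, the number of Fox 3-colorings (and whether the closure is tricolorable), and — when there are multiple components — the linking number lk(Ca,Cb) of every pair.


V = x^-8 - 2x^-7 + x^-6 - 2x^-5 + 2x^-4 + x^-2
<D> = A^-10 + 2A^-2 - 2A^2 + A^6 - 2A^10 + A^14 (w = -6)
1 component over 14 crossings, w = -6
27 Fox colorings among 3^14, |V(-1)| = 9: tricolorable
why: the span of V is 6, forcing >= 6 crossings in any diagram


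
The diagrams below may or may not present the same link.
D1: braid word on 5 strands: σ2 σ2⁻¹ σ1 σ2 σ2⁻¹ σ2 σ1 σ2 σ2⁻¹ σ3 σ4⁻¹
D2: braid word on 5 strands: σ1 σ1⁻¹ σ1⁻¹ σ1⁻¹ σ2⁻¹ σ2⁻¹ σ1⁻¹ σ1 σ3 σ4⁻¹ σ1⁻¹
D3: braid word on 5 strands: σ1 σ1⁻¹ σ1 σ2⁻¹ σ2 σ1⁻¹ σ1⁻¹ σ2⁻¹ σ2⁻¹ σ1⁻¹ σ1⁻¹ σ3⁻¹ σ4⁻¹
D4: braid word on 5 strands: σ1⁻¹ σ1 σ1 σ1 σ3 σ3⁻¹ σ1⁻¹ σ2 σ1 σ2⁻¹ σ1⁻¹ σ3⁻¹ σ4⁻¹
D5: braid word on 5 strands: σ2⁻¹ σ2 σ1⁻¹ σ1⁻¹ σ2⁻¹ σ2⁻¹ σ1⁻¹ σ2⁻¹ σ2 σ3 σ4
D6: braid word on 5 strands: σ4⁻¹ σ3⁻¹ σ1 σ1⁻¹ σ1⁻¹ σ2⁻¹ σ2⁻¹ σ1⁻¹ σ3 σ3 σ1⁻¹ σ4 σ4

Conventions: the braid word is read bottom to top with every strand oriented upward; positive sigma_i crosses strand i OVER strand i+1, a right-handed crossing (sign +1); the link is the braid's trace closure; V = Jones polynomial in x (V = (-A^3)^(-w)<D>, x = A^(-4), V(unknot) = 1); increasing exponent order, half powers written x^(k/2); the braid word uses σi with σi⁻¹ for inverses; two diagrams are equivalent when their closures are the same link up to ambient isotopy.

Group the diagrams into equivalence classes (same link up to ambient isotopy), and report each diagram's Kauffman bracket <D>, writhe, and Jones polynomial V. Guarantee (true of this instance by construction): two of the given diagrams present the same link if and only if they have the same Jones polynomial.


grouping into links: {D1} | {D2, D3, D5, D6} | {D4}
V(D1) = -x^(1/2) - x^(5/2)  (w +3, c 11, <D> = A^-1 + A^7)
D2 (bracket A^-9 + 2A^-1 - A^3 + A^7 - A^11; 11 crossings at w = -5): V = x^(-13/2) - x^(-11/2) + x^(-9/2) - 2x^(-7/2) - x^(-3/2)
V(D3) = x^(-13/2) - x^(-11/2) + x^(-9/2) - 2x^(-7/2) - x^(-3/2)  [13 crossings, <D> = A^-15 + 2A^-7 - A^-3 + A - A^5, w = -7]
V(D4) = -x^(-1/2) - x^(1/2)  [13 crossings, <D> = A^-5 + A^-1, w = -1]
V(D5) = x^(-13/2) - x^(-11/2) + x^(-9/2) - 2x^(-7/2) - x^(-3/2)  (w -3, c 11, <D> = A^-3 + 2A^5 - A^9 + A^13 - A^17)
V(D6) = x^(-13/2) - x^(-11/2) + x^(-9/2) - 2x^(-7/2) - x^(-3/2)  (w -3, c 13, <D> = A^-3 + 2A^5 - A^9 + A^13 - A^17)
key observation: comparing 6 Jones polynomials yields 3 groups


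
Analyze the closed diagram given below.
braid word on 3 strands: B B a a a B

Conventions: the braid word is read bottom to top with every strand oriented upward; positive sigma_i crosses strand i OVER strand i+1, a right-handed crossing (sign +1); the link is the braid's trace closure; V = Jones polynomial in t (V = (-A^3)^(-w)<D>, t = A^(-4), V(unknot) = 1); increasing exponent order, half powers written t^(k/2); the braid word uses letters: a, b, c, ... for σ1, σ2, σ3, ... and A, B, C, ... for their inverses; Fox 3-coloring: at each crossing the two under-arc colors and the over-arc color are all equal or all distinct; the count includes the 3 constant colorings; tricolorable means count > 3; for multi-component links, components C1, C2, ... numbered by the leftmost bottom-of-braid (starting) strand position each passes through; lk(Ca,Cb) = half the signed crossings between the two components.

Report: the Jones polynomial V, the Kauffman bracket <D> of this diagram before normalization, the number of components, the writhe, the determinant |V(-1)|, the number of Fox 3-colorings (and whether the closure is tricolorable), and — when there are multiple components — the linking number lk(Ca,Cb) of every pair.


V = -t^-3 + t^-2 - t^-1 + 3 - t + t^2 - t^3
<D> = -A^-12 + A^-8 - A^-4 + 3 - A^4 + A^8 - A^12 (w = 0)
1 component over 6 crossings, w = 0
27 Fox colorings among 3^6, |V(-1)| = 9: tricolorable
why: det 9 = |V(-1)|; divisible by 3, so tricolorable


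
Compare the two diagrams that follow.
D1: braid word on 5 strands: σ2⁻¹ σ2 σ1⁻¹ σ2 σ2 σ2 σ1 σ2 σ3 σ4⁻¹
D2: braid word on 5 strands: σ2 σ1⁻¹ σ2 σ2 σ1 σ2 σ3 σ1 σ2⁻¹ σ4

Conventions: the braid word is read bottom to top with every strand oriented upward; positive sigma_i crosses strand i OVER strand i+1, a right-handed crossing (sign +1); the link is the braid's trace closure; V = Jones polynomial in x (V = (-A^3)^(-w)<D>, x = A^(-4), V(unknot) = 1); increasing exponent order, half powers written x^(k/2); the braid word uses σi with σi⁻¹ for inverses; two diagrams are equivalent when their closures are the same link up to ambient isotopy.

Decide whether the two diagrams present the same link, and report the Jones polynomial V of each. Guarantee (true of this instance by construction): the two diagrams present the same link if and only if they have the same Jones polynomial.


equivalent: yes
V(D1) = x + x^3 - x^4  (w +4, c 10, <D> = -A^-4 + 1 + A^8)
V(D2) = x + x^3 - x^4  [10 crossings, <D> = -A^2 + A^6 + A^14, w = +6]
key observation: one V(x) for all 2 diagrams — one class (guaranteed)


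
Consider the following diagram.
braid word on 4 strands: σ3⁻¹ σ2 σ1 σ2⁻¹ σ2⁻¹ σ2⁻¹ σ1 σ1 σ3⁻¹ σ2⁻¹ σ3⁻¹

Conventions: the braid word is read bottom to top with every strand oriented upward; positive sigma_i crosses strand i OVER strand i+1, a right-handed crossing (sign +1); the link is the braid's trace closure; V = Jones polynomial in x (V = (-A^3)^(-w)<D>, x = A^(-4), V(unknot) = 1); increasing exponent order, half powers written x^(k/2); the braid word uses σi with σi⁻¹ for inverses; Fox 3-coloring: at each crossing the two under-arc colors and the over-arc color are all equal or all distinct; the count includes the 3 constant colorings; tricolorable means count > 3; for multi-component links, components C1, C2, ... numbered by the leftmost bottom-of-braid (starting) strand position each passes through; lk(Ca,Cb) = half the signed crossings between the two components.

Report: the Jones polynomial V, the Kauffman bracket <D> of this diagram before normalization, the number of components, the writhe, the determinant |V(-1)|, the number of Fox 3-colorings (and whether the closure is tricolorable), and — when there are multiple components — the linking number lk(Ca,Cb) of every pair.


Jones polynomial: V(x) = -x^-6 + 2x^-5 - 4x^-4 + 5x^-3 - 4x^-2 + 5x^-1 - 3 + 2x - x^2
<D> = A^-17 - 2A^-13 + 3A^-9 - 5A^-5 + 4A^-1 - 5A^3 + 4A^7 - 2A^11 + A^15; writhe -3
components 1, writhe -3 (11 crossings)
3-colorings: 9 of 3^11, det 27 — tricolorable
note: w = -3 (over 11 crossings) is diagram-only; (-A^3)^(3) removes it from V


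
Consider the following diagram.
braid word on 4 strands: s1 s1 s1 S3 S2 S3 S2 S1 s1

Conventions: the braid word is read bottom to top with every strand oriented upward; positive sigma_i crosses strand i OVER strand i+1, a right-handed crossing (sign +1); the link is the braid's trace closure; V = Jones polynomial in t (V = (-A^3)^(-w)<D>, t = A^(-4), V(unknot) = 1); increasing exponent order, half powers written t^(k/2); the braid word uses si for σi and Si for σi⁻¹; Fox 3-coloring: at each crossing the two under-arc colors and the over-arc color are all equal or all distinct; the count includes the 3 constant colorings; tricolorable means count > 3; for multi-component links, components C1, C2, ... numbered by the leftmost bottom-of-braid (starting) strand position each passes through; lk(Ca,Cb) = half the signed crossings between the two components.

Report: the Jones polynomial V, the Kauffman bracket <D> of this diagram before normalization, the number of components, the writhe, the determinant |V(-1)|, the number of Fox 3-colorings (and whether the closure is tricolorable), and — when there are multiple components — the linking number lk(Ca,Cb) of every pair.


Jones polynomial: V(t) = -t^-3 + t^-2 - t^-1 + 3 - t + t^2 - t^3
<D> = A^-15 - A^-11 + A^-7 - 3A^-3 + A - A^5 + A^9; writhe -1
components 1, writhe -1 (9 crossings)
3-colorings: 27 of 3^9, det 9 — tricolorable
note: palindromic: swapping t for 1/t fixes V


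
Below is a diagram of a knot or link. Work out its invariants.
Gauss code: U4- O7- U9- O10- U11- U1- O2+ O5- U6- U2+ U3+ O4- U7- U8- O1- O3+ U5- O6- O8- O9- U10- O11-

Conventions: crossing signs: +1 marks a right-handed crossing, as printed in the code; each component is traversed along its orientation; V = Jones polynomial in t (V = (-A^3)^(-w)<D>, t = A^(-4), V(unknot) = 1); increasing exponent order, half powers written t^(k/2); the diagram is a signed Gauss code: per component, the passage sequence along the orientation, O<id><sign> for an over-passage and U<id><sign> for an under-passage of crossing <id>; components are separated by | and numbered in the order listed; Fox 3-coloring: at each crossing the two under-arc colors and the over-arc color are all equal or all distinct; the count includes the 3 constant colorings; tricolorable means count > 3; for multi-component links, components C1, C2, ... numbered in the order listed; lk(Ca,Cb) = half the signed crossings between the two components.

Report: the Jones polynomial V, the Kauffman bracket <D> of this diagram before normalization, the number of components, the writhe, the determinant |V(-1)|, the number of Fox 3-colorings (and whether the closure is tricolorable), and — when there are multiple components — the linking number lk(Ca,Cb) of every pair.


V(t) = -t^-8 + t^-5 + t^-3
bracket: -A^-9 - A^-1 + A^11, w = -7
1 component, writhe -7, over 11 crossings
det 3, colorings 9 of 3^11 — tricolorable
observation: w = -7 (over 11 crossings) is diagram-only; (-A^3)^(7) removes it from V


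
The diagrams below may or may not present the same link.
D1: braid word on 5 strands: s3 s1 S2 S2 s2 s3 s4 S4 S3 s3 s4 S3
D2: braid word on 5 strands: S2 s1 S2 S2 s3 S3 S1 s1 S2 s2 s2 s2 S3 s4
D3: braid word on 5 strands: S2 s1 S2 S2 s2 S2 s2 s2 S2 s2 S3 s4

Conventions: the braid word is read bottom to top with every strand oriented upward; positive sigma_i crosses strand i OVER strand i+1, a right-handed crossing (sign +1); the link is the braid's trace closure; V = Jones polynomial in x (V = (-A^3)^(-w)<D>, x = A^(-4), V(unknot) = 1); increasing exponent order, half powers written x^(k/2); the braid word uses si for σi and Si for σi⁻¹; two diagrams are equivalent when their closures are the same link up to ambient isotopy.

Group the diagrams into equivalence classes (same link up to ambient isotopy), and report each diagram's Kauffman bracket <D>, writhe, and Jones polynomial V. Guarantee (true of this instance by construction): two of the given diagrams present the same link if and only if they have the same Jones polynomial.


classes: {D1, D2, D3}
V(D1) = 1  [12 crossings, <D> = A^6, w = +2]
V(D2) = 1  (w 0, c 14, <D> = 1)
D3 (bracket 1; 12 crossings at w = 0): V = 1
note: one V(x) for all 3 diagrams — one class (guaranteed)


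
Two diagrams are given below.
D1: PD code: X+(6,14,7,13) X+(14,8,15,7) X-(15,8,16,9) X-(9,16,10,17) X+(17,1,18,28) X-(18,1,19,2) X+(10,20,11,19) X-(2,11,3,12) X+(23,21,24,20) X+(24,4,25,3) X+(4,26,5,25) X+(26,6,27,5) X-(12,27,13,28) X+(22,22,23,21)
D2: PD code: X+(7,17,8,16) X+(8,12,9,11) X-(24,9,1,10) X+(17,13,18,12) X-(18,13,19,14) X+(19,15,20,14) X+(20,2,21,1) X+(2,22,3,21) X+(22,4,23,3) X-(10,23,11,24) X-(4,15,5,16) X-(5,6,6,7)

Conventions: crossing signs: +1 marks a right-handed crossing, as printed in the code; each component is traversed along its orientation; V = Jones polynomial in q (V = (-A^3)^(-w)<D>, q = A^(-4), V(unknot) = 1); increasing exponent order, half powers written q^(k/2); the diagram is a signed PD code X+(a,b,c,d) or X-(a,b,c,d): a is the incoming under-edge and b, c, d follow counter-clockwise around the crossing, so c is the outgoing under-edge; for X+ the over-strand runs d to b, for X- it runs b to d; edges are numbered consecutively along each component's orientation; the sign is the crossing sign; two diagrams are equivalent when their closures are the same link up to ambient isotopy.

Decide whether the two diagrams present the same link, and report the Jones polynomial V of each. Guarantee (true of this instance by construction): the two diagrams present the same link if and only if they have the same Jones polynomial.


equivalent: yes
V(D1) = q^-1 - 1 + 2q - 2q^2 + 2q^3 - 2q^4 + q^5  (w +4, c 14, <D> = A^-8 - 2A^-4 + 2 - 2A^4 + 2A^8 - A^12 + A^16)
V(D2) = q^-1 - 1 + 2q - 2q^2 + 2q^3 - 2q^4 + q^5  [12 crossings, <D> = A^-14 - 2A^-10 + 2A^-6 - 2A^-2 + 2A^2 - A^6 + A^10, w = +2]
key observation: one V(q) for all 2 diagrams — one class (guaranteed)


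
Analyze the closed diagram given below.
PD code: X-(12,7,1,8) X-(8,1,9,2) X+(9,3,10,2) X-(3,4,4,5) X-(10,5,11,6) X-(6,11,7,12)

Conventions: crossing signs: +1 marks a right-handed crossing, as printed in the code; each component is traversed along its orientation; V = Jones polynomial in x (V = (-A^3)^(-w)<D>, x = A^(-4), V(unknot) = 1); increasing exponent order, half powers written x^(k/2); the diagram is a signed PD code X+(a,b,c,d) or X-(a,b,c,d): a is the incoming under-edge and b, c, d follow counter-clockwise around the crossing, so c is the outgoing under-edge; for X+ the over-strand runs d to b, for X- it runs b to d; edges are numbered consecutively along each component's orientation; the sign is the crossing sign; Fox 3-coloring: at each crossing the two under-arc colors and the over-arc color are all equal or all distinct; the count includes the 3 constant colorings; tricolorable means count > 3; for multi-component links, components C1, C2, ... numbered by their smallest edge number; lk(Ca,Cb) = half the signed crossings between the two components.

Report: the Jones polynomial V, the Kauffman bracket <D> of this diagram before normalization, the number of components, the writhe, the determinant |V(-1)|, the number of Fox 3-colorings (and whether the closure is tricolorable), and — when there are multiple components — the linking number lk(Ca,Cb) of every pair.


V(x) = -x^-4 + x^-3 + x^-1
bracket: A^-8 + 1 - A^4, w = -4
1 component, writhe -4, over 6 crossings
det 3, colorings 9 of 3^6 — tricolorable
observation: w = -4 shifts under R1 moves; the (-A^3)^(4) factor cancels that in V


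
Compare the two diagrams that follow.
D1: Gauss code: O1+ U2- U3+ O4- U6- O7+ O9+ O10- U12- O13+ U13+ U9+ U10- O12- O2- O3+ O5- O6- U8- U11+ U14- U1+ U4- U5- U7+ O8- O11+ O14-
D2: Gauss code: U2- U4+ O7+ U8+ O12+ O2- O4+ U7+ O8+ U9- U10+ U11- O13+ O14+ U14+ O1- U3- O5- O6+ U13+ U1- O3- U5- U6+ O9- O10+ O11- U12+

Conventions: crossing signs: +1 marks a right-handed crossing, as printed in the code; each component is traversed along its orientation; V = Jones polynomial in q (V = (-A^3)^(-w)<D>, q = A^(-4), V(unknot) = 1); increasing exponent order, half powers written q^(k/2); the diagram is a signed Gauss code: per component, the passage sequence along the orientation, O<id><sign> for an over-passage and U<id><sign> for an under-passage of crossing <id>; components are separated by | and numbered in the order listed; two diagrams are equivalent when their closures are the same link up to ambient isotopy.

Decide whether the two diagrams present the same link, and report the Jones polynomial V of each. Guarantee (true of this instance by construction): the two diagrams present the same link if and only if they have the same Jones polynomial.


same link: no
V(D1) = 1  [14 crossings, <D> = A^-6, w = -2]
V(D2) = q + q^3 - q^4  [14 crossings, <D> = -A^-10 + A^-6 + A^2, w = +2]
insight: 2 values of V(q) split the 2 diagrams


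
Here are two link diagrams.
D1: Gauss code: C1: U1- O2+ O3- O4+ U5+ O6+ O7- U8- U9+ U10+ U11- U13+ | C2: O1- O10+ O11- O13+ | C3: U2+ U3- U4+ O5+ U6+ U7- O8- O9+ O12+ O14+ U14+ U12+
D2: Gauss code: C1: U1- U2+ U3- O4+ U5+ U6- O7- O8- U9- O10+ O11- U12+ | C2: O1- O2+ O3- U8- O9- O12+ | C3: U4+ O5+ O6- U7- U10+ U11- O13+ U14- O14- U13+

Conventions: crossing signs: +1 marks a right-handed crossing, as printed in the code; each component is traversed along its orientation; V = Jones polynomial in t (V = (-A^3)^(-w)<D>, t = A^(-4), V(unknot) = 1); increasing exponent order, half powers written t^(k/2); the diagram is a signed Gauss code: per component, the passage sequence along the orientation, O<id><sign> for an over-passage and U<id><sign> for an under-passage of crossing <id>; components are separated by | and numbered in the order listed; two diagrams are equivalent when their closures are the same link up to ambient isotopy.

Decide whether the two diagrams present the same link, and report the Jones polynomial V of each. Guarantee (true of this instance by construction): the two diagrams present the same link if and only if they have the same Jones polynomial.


equivalent: no
D1 (bracket 1 + A^4 + A^8 + A^12; 14 crossings at w = +4): V = 1 + t + t^2 + t^3
V(D2) = t^-3 + t^-2 + t^-1 + 1  [14 crossings, <D> = A^-6 + A^-2 + A^2 + A^6, w = -2]
observation: 2 values of V(t) split the 2 diagrams


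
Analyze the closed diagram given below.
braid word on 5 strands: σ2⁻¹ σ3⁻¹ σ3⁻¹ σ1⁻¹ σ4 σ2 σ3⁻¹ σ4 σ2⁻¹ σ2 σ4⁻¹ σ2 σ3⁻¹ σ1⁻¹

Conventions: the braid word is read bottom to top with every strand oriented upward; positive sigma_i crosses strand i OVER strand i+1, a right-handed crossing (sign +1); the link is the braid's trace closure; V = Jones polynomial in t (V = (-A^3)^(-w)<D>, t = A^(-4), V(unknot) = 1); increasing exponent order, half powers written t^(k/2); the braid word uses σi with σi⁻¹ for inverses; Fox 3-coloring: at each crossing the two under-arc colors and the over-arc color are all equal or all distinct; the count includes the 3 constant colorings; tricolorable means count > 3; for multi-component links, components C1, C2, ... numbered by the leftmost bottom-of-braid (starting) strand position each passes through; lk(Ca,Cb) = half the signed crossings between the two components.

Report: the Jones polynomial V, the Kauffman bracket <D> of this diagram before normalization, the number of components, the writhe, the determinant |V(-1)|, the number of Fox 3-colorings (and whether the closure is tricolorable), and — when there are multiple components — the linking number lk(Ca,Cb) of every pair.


V(t) = t^-7 - 2t^-6 + 2t^-5 - 3t^-4 + 3t^-3 - 2t^-2 + 2t^-1
bracket: 2A^-8 - 2A^-4 + 3 - 3A^4 + 2A^8 - 2A^12 + A^16, w = -4
1 component, writhe -4, over 14 crossings
det 15, colorings 9 of 3^14 — tricolorable
observation: the word shrinks to σ2⁻¹ σ3⁻¹ σ3⁻¹ σ1⁻¹ σ4 σ2 σ3⁻¹ σ2 σ3⁻¹ σ1⁻¹ after cancelling


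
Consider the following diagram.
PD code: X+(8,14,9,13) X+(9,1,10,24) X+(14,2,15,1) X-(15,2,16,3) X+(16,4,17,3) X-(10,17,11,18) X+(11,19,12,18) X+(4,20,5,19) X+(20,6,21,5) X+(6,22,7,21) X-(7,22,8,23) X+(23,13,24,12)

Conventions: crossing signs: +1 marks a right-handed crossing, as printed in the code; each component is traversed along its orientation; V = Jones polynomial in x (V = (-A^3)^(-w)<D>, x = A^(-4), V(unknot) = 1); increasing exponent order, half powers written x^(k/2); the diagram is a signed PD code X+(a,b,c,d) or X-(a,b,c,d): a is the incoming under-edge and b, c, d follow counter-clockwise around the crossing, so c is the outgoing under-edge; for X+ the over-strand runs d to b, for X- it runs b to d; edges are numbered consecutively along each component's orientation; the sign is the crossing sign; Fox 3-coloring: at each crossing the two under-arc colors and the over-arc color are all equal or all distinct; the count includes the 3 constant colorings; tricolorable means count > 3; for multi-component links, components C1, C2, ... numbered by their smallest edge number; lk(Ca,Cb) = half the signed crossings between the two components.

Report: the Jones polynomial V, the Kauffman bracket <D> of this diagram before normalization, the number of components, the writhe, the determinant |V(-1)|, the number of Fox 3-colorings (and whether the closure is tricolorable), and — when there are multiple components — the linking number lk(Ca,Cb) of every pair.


V = x^2 + x^4 - x^5 + x^6 - x^7
<D> = -A^-10 + A^-6 - A^-2 + A^2 + A^10 (w = +6)
1 component over 12 crossings, w = +6
3 Fox colorings among 3^12, |V(-1)| = 5: not tricolorable
why: w = +6 shifts under R1 moves; the (-A^3)^(-6) factor cancels that in V
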